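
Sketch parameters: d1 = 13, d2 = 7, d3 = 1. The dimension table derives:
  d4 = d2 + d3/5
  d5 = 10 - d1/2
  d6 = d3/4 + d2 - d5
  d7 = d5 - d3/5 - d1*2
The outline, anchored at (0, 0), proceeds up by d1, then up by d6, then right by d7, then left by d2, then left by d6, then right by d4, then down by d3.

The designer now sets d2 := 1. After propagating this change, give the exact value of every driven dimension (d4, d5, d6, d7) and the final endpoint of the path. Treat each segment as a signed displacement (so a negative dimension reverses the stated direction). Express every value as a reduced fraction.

d4 = 6/5
d5 = 7/2
d6 = -9/4
d7 = -227/10
endpoint = (-81/4, 39/4)

Apply edit: d2 := 1
  d4 = d2 + d3/5 = 6/5
  d5 = 10 - d1/2 = 7/2
  d6 = d3/4 + d2 - d5 = -9/4
  d7 = d5 - d3/5 - d1*2 = -227/10
Walk from origin (0, 0):
  seg 1: up by d1 = 13 → (0, 13)
  seg 2: up by d6 = -9/4 → (0, 43/4)
  seg 3: right by d7 = -227/10 → (-227/10, 43/4)
  seg 4: left by d2 = 1 → (-237/10, 43/4)
  seg 5: left by d6 = -9/4 → (-429/20, 43/4)
  seg 6: right by d4 = 6/5 → (-81/4, 43/4)
  seg 7: down by d3 = 1 → (-81/4, 39/4)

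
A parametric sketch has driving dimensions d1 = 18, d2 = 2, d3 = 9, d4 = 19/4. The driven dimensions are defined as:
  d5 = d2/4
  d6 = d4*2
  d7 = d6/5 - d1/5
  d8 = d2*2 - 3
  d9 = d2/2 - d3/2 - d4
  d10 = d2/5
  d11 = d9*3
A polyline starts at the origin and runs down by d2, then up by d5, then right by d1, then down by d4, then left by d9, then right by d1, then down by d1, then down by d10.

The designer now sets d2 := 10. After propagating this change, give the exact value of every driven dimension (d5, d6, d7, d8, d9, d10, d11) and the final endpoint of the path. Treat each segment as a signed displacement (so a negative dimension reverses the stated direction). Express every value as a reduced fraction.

Apply edit: d2 := 10
  d5 = d2/4 = 5/2
  d6 = d4*2 = 19/2
  d7 = d6/5 - d1/5 = -17/10
  d8 = d2*2 - 3 = 17
  d9 = d2/2 - d3/2 - d4 = -17/4
  d10 = d2/5 = 2
  d11 = d9*3 = -51/4
Walk from origin (0, 0):
  seg 1: down by d2 = 10 → (0, -10)
  seg 2: up by d5 = 5/2 → (0, -15/2)
  seg 3: right by d1 = 18 → (18, -15/2)
  seg 4: down by d4 = 19/4 → (18, -49/4)
  seg 5: left by d9 = -17/4 → (89/4, -49/4)
  seg 6: right by d1 = 18 → (161/4, -49/4)
  seg 7: down by d1 = 18 → (161/4, -121/4)
  seg 8: down by d10 = 2 → (161/4, -129/4)

d5 = 5/2
d6 = 19/2
d7 = -17/10
d8 = 17
d9 = -17/4
d10 = 2
d11 = -51/4
endpoint = (161/4, -129/4)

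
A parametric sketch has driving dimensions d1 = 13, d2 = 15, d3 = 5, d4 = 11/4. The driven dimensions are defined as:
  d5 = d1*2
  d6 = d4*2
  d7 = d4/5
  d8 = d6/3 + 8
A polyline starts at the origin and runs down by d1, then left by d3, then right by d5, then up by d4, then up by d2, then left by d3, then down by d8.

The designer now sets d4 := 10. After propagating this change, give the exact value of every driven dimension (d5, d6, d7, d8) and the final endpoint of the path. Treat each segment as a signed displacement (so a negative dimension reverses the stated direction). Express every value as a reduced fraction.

Apply edit: d4 := 10
  d5 = d1*2 = 26
  d6 = d4*2 = 20
  d7 = d4/5 = 2
  d8 = d6/3 + 8 = 44/3
Walk from origin (0, 0):
  seg 1: down by d1 = 13 → (0, -13)
  seg 2: left by d3 = 5 → (-5, -13)
  seg 3: right by d5 = 26 → (21, -13)
  seg 4: up by d4 = 10 → (21, -3)
  seg 5: up by d2 = 15 → (21, 12)
  seg 6: left by d3 = 5 → (16, 12)
  seg 7: down by d8 = 44/3 → (16, -8/3)

d5 = 26
d6 = 20
d7 = 2
d8 = 44/3
endpoint = (16, -8/3)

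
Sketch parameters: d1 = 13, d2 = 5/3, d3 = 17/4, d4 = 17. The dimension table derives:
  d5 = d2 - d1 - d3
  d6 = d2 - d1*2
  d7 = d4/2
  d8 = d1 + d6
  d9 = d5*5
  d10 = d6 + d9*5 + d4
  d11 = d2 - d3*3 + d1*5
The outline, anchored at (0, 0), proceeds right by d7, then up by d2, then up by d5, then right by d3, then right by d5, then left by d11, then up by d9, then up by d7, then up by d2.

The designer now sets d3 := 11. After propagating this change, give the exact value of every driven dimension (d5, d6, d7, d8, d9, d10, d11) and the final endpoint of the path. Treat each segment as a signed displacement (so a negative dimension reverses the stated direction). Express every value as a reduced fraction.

Apply edit: d3 := 11
  d5 = d2 - d1 - d3 = -67/3
  d6 = d2 - d1*2 = -73/3
  d7 = d4/2 = 17/2
  d8 = d1 + d6 = -34/3
  d9 = d5*5 = -335/3
  d10 = d6 + d9*5 + d4 = -1697/3
  d11 = d2 - d3*3 + d1*5 = 101/3
Walk from origin (0, 0):
  seg 1: right by d7 = 17/2 → (17/2, 0)
  seg 2: up by d2 = 5/3 → (17/2, 5/3)
  seg 3: up by d5 = -67/3 → (17/2, -62/3)
  seg 4: right by d3 = 11 → (39/2, -62/3)
  seg 5: right by d5 = -67/3 → (-17/6, -62/3)
  seg 6: left by d11 = 101/3 → (-73/2, -62/3)
  seg 7: up by d9 = -335/3 → (-73/2, -397/3)
  seg 8: up by d7 = 17/2 → (-73/2, -743/6)
  seg 9: up by d2 = 5/3 → (-73/2, -733/6)

d5 = -67/3
d6 = -73/3
d7 = 17/2
d8 = -34/3
d9 = -335/3
d10 = -1697/3
d11 = 101/3
endpoint = (-73/2, -733/6)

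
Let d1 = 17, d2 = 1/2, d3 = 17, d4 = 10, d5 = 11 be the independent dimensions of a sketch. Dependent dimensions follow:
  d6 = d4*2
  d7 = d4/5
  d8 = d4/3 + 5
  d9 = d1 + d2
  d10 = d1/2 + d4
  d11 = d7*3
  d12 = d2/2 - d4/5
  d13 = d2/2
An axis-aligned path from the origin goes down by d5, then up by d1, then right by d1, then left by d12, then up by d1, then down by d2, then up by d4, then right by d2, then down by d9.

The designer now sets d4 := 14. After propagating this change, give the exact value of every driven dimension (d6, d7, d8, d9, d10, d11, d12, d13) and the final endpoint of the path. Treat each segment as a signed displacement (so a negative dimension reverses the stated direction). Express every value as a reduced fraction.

Apply edit: d4 := 14
  d6 = d4*2 = 28
  d7 = d4/5 = 14/5
  d8 = d4/3 + 5 = 29/3
  d9 = d1 + d2 = 35/2
  d10 = d1/2 + d4 = 45/2
  d11 = d7*3 = 42/5
  d12 = d2/2 - d4/5 = -51/20
  d13 = d2/2 = 1/4
Walk from origin (0, 0):
  seg 1: down by d5 = 11 → (0, -11)
  seg 2: up by d1 = 17 → (0, 6)
  seg 3: right by d1 = 17 → (17, 6)
  seg 4: left by d12 = -51/20 → (391/20, 6)
  seg 5: up by d1 = 17 → (391/20, 23)
  seg 6: down by d2 = 1/2 → (391/20, 45/2)
  seg 7: up by d4 = 14 → (391/20, 73/2)
  seg 8: right by d2 = 1/2 → (401/20, 73/2)
  seg 9: down by d9 = 35/2 → (401/20, 19)

d6 = 28
d7 = 14/5
d8 = 29/3
d9 = 35/2
d10 = 45/2
d11 = 42/5
d12 = -51/20
d13 = 1/4
endpoint = (401/20, 19)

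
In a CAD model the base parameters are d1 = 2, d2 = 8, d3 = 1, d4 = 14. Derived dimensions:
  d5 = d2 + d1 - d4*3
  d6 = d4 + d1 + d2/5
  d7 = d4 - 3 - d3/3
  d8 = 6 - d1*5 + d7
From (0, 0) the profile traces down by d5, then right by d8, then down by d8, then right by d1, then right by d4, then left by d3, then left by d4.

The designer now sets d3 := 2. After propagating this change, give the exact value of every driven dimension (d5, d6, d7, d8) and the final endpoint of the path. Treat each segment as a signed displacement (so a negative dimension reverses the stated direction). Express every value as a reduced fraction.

Apply edit: d3 := 2
  d5 = d2 + d1 - d4*3 = -32
  d6 = d4 + d1 + d2/5 = 88/5
  d7 = d4 - 3 - d3/3 = 31/3
  d8 = 6 - d1*5 + d7 = 19/3
Walk from origin (0, 0):
  seg 1: down by d5 = -32 → (0, 32)
  seg 2: right by d8 = 19/3 → (19/3, 32)
  seg 3: down by d8 = 19/3 → (19/3, 77/3)
  seg 4: right by d1 = 2 → (25/3, 77/3)
  seg 5: right by d4 = 14 → (67/3, 77/3)
  seg 6: left by d3 = 2 → (61/3, 77/3)
  seg 7: left by d4 = 14 → (19/3, 77/3)

d5 = -32
d6 = 88/5
d7 = 31/3
d8 = 19/3
endpoint = (19/3, 77/3)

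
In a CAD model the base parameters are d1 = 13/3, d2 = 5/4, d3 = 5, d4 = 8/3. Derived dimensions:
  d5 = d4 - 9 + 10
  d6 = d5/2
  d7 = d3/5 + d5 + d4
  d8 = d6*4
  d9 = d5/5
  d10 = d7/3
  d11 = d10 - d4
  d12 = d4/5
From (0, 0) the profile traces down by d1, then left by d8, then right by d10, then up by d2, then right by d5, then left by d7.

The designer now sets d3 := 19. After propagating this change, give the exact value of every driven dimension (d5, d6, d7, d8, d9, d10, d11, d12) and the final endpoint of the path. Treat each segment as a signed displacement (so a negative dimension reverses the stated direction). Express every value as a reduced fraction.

Apply edit: d3 := 19
  d5 = d4 - 9 + 10 = 11/3
  d6 = d5/2 = 11/6
  d7 = d3/5 + d5 + d4 = 152/15
  d8 = d6*4 = 22/3
  d9 = d5/5 = 11/15
  d10 = d7/3 = 152/45
  d11 = d10 - d4 = 32/45
  d12 = d4/5 = 8/15
Walk from origin (0, 0):
  seg 1: down by d1 = 13/3 → (0, -13/3)
  seg 2: left by d8 = 22/3 → (-22/3, -13/3)
  seg 3: right by d10 = 152/45 → (-178/45, -13/3)
  seg 4: up by d2 = 5/4 → (-178/45, -37/12)
  seg 5: right by d5 = 11/3 → (-13/45, -37/12)
  seg 6: left by d7 = 152/15 → (-469/45, -37/12)

d5 = 11/3
d6 = 11/6
d7 = 152/15
d8 = 22/3
d9 = 11/15
d10 = 152/45
d11 = 32/45
d12 = 8/15
endpoint = (-469/45, -37/12)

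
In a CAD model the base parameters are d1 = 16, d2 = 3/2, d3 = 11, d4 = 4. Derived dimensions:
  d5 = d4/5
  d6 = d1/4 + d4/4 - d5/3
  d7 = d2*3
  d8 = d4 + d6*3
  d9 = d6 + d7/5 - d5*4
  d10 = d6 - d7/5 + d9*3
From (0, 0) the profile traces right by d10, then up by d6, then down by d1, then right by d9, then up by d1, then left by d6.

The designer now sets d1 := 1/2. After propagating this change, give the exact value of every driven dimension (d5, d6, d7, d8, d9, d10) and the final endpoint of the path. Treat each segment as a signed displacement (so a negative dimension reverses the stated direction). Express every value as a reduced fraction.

d5 = 4/5
d6 = 103/120
d7 = 9/2
d8 = 263/40
d9 = -173/120
d10 = -131/30
endpoint = (-20/3, 103/120)

Apply edit: d1 := 1/2
  d5 = d4/5 = 4/5
  d6 = d1/4 + d4/4 - d5/3 = 103/120
  d7 = d2*3 = 9/2
  d8 = d4 + d6*3 = 263/40
  d9 = d6 + d7/5 - d5*4 = -173/120
  d10 = d6 - d7/5 + d9*3 = -131/30
Walk from origin (0, 0):
  seg 1: right by d10 = -131/30 → (-131/30, 0)
  seg 2: up by d6 = 103/120 → (-131/30, 103/120)
  seg 3: down by d1 = 1/2 → (-131/30, 43/120)
  seg 4: right by d9 = -173/120 → (-697/120, 43/120)
  seg 5: up by d1 = 1/2 → (-697/120, 103/120)
  seg 6: left by d6 = 103/120 → (-20/3, 103/120)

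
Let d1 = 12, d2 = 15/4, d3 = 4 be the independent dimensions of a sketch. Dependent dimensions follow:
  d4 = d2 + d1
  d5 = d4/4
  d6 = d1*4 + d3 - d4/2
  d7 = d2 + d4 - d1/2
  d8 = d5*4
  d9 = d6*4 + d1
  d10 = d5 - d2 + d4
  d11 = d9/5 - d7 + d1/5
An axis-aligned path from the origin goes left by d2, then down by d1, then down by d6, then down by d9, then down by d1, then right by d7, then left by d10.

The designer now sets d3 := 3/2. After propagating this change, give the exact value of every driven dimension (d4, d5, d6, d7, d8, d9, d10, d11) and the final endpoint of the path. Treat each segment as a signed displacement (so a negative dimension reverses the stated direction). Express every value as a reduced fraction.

Apply edit: d3 := 3/2
  d4 = d2 + d1 = 63/4
  d5 = d4/4 = 63/16
  d6 = d1*4 + d3 - d4/2 = 333/8
  d7 = d2 + d4 - d1/2 = 27/2
  d8 = d5*4 = 63/4
  d9 = d6*4 + d1 = 357/2
  d10 = d5 - d2 + d4 = 255/16
  d11 = d9/5 - d7 + d1/5 = 123/5
Walk from origin (0, 0):
  seg 1: left by d2 = 15/4 → (-15/4, 0)
  seg 2: down by d1 = 12 → (-15/4, -12)
  seg 3: down by d6 = 333/8 → (-15/4, -429/8)
  seg 4: down by d9 = 357/2 → (-15/4, -1857/8)
  seg 5: down by d1 = 12 → (-15/4, -1953/8)
  seg 6: right by d7 = 27/2 → (39/4, -1953/8)
  seg 7: left by d10 = 255/16 → (-99/16, -1953/8)

d4 = 63/4
d5 = 63/16
d6 = 333/8
d7 = 27/2
d8 = 63/4
d9 = 357/2
d10 = 255/16
d11 = 123/5
endpoint = (-99/16, -1953/8)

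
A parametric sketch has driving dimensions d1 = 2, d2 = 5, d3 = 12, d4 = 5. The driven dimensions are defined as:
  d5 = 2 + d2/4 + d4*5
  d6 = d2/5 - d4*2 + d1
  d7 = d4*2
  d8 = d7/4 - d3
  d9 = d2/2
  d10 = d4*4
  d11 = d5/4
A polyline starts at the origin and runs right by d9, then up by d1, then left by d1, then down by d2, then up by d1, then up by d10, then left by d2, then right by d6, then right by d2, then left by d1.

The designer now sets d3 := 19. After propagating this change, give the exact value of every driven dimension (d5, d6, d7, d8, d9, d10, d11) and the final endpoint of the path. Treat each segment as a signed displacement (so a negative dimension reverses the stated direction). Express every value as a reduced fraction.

d5 = 113/4
d6 = -7
d7 = 10
d8 = -33/2
d9 = 5/2
d10 = 20
d11 = 113/16
endpoint = (-17/2, 19)

Apply edit: d3 := 19
  d5 = 2 + d2/4 + d4*5 = 113/4
  d6 = d2/5 - d4*2 + d1 = -7
  d7 = d4*2 = 10
  d8 = d7/4 - d3 = -33/2
  d9 = d2/2 = 5/2
  d10 = d4*4 = 20
  d11 = d5/4 = 113/16
Walk from origin (0, 0):
  seg 1: right by d9 = 5/2 → (5/2, 0)
  seg 2: up by d1 = 2 → (5/2, 2)
  seg 3: left by d1 = 2 → (1/2, 2)
  seg 4: down by d2 = 5 → (1/2, -3)
  seg 5: up by d1 = 2 → (1/2, -1)
  seg 6: up by d10 = 20 → (1/2, 19)
  seg 7: left by d2 = 5 → (-9/2, 19)
  seg 8: right by d6 = -7 → (-23/2, 19)
  seg 9: right by d2 = 5 → (-13/2, 19)
  seg 10: left by d1 = 2 → (-17/2, 19)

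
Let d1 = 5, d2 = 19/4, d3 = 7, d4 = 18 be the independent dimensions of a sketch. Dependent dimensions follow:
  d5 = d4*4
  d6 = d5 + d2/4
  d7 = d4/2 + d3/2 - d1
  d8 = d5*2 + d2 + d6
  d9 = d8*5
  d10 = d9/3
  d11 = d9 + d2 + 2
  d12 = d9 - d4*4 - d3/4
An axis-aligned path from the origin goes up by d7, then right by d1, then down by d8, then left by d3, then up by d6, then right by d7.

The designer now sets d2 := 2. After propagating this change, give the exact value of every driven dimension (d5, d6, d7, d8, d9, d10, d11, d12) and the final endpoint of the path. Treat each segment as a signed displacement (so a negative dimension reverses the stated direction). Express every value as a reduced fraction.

Apply edit: d2 := 2
  d5 = d4*4 = 72
  d6 = d5 + d2/4 = 145/2
  d7 = d4/2 + d3/2 - d1 = 15/2
  d8 = d5*2 + d2 + d6 = 437/2
  d9 = d8*5 = 2185/2
  d10 = d9/3 = 2185/6
  d11 = d9 + d2 + 2 = 2193/2
  d12 = d9 - d4*4 - d3/4 = 4075/4
Walk from origin (0, 0):
  seg 1: up by d7 = 15/2 → (0, 15/2)
  seg 2: right by d1 = 5 → (5, 15/2)
  seg 3: down by d8 = 437/2 → (5, -211)
  seg 4: left by d3 = 7 → (-2, -211)
  seg 5: up by d6 = 145/2 → (-2, -277/2)
  seg 6: right by d7 = 15/2 → (11/2, -277/2)

d5 = 72
d6 = 145/2
d7 = 15/2
d8 = 437/2
d9 = 2185/2
d10 = 2185/6
d11 = 2193/2
d12 = 4075/4
endpoint = (11/2, -277/2)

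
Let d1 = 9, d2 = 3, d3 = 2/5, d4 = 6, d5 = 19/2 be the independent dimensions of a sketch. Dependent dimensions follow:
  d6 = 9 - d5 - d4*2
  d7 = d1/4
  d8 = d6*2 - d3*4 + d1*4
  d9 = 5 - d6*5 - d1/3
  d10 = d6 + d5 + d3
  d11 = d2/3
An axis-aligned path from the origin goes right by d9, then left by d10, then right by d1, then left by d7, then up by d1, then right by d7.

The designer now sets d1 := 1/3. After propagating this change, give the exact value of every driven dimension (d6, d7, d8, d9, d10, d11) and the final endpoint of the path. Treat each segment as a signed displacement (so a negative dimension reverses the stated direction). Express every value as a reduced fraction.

d6 = -25/2
d7 = 1/12
d8 = -379/15
d9 = 1213/18
d10 = -13/5
d11 = 1
endpoint = (6329/90, 1/3)

Apply edit: d1 := 1/3
  d6 = 9 - d5 - d4*2 = -25/2
  d7 = d1/4 = 1/12
  d8 = d6*2 - d3*4 + d1*4 = -379/15
  d9 = 5 - d6*5 - d1/3 = 1213/18
  d10 = d6 + d5 + d3 = -13/5
  d11 = d2/3 = 1
Walk from origin (0, 0):
  seg 1: right by d9 = 1213/18 → (1213/18, 0)
  seg 2: left by d10 = -13/5 → (6299/90, 0)
  seg 3: right by d1 = 1/3 → (6329/90, 0)
  seg 4: left by d7 = 1/12 → (12643/180, 0)
  seg 5: up by d1 = 1/3 → (12643/180, 1/3)
  seg 6: right by d7 = 1/12 → (6329/90, 1/3)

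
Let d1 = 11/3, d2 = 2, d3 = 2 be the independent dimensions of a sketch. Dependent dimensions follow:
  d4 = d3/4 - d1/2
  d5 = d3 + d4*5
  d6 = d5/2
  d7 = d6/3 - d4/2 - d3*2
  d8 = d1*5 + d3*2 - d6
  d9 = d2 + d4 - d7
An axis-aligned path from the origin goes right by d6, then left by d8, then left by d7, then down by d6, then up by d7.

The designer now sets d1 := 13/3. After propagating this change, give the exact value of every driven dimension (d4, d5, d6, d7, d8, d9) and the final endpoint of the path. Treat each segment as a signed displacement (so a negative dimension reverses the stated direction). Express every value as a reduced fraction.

d4 = -5/3
d5 = -19/3
d6 = -19/6
d7 = -38/9
d8 = 173/6
d9 = 41/9
endpoint = (-250/9, -19/18)

Apply edit: d1 := 13/3
  d4 = d3/4 - d1/2 = -5/3
  d5 = d3 + d4*5 = -19/3
  d6 = d5/2 = -19/6
  d7 = d6/3 - d4/2 - d3*2 = -38/9
  d8 = d1*5 + d3*2 - d6 = 173/6
  d9 = d2 + d4 - d7 = 41/9
Walk from origin (0, 0):
  seg 1: right by d6 = -19/6 → (-19/6, 0)
  seg 2: left by d8 = 173/6 → (-32, 0)
  seg 3: left by d7 = -38/9 → (-250/9, 0)
  seg 4: down by d6 = -19/6 → (-250/9, 19/6)
  seg 5: up by d7 = -38/9 → (-250/9, -19/18)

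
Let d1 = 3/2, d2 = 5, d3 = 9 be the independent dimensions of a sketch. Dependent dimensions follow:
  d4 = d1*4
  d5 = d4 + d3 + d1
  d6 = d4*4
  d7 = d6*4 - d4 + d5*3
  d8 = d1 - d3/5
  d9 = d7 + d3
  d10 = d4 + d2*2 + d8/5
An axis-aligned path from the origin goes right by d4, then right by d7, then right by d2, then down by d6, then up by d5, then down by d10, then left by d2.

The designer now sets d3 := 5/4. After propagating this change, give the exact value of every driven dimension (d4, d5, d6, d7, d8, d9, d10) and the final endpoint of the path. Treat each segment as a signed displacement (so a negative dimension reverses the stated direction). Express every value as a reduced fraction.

Apply edit: d3 := 5/4
  d4 = d1*4 = 6
  d5 = d4 + d3 + d1 = 35/4
  d6 = d4*4 = 24
  d7 = d6*4 - d4 + d5*3 = 465/4
  d8 = d1 - d3/5 = 5/4
  d9 = d7 + d3 = 235/2
  d10 = d4 + d2*2 + d8/5 = 65/4
Walk from origin (0, 0):
  seg 1: right by d4 = 6 → (6, 0)
  seg 2: right by d7 = 465/4 → (489/4, 0)
  seg 3: right by d2 = 5 → (509/4, 0)
  seg 4: down by d6 = 24 → (509/4, -24)
  seg 5: up by d5 = 35/4 → (509/4, -61/4)
  seg 6: down by d10 = 65/4 → (509/4, -63/2)
  seg 7: left by d2 = 5 → (489/4, -63/2)

d4 = 6
d5 = 35/4
d6 = 24
d7 = 465/4
d8 = 5/4
d9 = 235/2
d10 = 65/4
endpoint = (489/4, -63/2)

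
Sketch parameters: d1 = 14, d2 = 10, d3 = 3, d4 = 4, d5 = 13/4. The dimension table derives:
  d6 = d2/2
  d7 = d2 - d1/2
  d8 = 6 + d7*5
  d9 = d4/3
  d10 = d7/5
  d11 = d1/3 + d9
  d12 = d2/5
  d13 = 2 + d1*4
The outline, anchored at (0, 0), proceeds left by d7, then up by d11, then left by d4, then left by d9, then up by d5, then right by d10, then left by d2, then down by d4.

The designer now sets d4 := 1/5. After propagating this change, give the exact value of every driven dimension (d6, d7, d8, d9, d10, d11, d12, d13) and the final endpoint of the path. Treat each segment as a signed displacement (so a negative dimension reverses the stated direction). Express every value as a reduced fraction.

d6 = 5
d7 = 3
d8 = 21
d9 = 1/15
d10 = 3/5
d11 = 71/15
d12 = 2
d13 = 58
endpoint = (-38/3, 467/60)

Apply edit: d4 := 1/5
  d6 = d2/2 = 5
  d7 = d2 - d1/2 = 3
  d8 = 6 + d7*5 = 21
  d9 = d4/3 = 1/15
  d10 = d7/5 = 3/5
  d11 = d1/3 + d9 = 71/15
  d12 = d2/5 = 2
  d13 = 2 + d1*4 = 58
Walk from origin (0, 0):
  seg 1: left by d7 = 3 → (-3, 0)
  seg 2: up by d11 = 71/15 → (-3, 71/15)
  seg 3: left by d4 = 1/5 → (-16/5, 71/15)
  seg 4: left by d9 = 1/15 → (-49/15, 71/15)
  seg 5: up by d5 = 13/4 → (-49/15, 479/60)
  seg 6: right by d10 = 3/5 → (-8/3, 479/60)
  seg 7: left by d2 = 10 → (-38/3, 479/60)
  seg 8: down by d4 = 1/5 → (-38/3, 467/60)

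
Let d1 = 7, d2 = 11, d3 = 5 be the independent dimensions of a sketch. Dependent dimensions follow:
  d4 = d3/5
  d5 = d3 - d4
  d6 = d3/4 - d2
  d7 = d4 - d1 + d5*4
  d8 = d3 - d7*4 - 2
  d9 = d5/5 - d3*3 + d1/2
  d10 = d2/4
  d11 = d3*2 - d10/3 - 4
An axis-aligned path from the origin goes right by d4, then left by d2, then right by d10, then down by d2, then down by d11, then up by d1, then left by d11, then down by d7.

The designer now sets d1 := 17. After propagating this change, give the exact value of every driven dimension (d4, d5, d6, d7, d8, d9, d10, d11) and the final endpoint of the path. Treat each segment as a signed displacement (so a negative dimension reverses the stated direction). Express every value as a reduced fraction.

d4 = 1
d5 = 4
d6 = -39/4
d7 = 0
d8 = 3
d9 = -57/10
d10 = 11/4
d11 = 61/12
endpoint = (-37/3, 11/12)

Apply edit: d1 := 17
  d4 = d3/5 = 1
  d5 = d3 - d4 = 4
  d6 = d3/4 - d2 = -39/4
  d7 = d4 - d1 + d5*4 = 0
  d8 = d3 - d7*4 - 2 = 3
  d9 = d5/5 - d3*3 + d1/2 = -57/10
  d10 = d2/4 = 11/4
  d11 = d3*2 - d10/3 - 4 = 61/12
Walk from origin (0, 0):
  seg 1: right by d4 = 1 → (1, 0)
  seg 2: left by d2 = 11 → (-10, 0)
  seg 3: right by d10 = 11/4 → (-29/4, 0)
  seg 4: down by d2 = 11 → (-29/4, -11)
  seg 5: down by d11 = 61/12 → (-29/4, -193/12)
  seg 6: up by d1 = 17 → (-29/4, 11/12)
  seg 7: left by d11 = 61/12 → (-37/3, 11/12)
  seg 8: down by d7 = 0 → (-37/3, 11/12)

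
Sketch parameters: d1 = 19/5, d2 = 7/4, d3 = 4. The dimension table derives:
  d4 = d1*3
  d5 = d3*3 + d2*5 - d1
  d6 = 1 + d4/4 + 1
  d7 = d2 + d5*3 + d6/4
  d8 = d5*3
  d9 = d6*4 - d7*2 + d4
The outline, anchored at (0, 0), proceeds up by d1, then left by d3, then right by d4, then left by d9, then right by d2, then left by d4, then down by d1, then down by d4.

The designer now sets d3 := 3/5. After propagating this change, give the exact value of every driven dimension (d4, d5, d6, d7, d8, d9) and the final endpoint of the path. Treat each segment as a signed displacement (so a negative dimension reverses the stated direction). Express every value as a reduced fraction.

Apply edit: d3 := 3/5
  d4 = d1*3 = 57/5
  d5 = d3*3 + d2*5 - d1 = 27/4
  d6 = 1 + d4/4 + 1 = 97/20
  d7 = d2 + d5*3 + d6/4 = 1857/80
  d8 = d5*3 = 81/4
  d9 = d6*4 - d7*2 + d4 = -125/8
Walk from origin (0, 0):
  seg 1: up by d1 = 19/5 → (0, 19/5)
  seg 2: left by d3 = 3/5 → (-3/5, 19/5)
  seg 3: right by d4 = 57/5 → (54/5, 19/5)
  seg 4: left by d9 = -125/8 → (1057/40, 19/5)
  seg 5: right by d2 = 7/4 → (1127/40, 19/5)
  seg 6: left by d4 = 57/5 → (671/40, 19/5)
  seg 7: down by d1 = 19/5 → (671/40, 0)
  seg 8: down by d4 = 57/5 → (671/40, -57/5)

d4 = 57/5
d5 = 27/4
d6 = 97/20
d7 = 1857/80
d8 = 81/4
d9 = -125/8
endpoint = (671/40, -57/5)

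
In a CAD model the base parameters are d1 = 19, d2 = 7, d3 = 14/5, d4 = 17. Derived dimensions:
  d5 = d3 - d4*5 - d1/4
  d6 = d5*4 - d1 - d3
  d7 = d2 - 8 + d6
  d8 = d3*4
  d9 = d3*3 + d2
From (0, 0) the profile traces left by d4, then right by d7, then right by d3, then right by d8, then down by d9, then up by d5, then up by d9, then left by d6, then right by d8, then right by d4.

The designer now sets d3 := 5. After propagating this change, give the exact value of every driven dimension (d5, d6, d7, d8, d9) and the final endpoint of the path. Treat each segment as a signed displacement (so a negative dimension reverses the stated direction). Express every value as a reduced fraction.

Apply edit: d3 := 5
  d5 = d3 - d4*5 - d1/4 = -339/4
  d6 = d5*4 - d1 - d3 = -363
  d7 = d2 - 8 + d6 = -364
  d8 = d3*4 = 20
  d9 = d3*3 + d2 = 22
Walk from origin (0, 0):
  seg 1: left by d4 = 17 → (-17, 0)
  seg 2: right by d7 = -364 → (-381, 0)
  seg 3: right by d3 = 5 → (-376, 0)
  seg 4: right by d8 = 20 → (-356, 0)
  seg 5: down by d9 = 22 → (-356, -22)
  seg 6: up by d5 = -339/4 → (-356, -427/4)
  seg 7: up by d9 = 22 → (-356, -339/4)
  seg 8: left by d6 = -363 → (7, -339/4)
  seg 9: right by d8 = 20 → (27, -339/4)
  seg 10: right by d4 = 17 → (44, -339/4)

d5 = -339/4
d6 = -363
d7 = -364
d8 = 20
d9 = 22
endpoint = (44, -339/4)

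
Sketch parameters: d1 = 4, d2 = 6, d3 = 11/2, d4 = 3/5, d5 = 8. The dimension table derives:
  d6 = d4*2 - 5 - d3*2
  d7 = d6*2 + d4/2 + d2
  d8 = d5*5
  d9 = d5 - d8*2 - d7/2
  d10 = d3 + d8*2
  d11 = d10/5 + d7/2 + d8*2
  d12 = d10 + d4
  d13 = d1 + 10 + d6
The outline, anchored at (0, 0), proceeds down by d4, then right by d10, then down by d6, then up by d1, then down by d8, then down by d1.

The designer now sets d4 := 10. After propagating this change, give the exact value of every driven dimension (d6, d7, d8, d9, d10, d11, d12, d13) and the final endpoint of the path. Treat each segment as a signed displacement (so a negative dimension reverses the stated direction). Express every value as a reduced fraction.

Apply edit: d4 := 10
  d6 = d4*2 - 5 - d3*2 = 4
  d7 = d6*2 + d4/2 + d2 = 19
  d8 = d5*5 = 40
  d9 = d5 - d8*2 - d7/2 = -163/2
  d10 = d3 + d8*2 = 171/2
  d11 = d10/5 + d7/2 + d8*2 = 533/5
  d12 = d10 + d4 = 191/2
  d13 = d1 + 10 + d6 = 18
Walk from origin (0, 0):
  seg 1: down by d4 = 10 → (0, -10)
  seg 2: right by d10 = 171/2 → (171/2, -10)
  seg 3: down by d6 = 4 → (171/2, -14)
  seg 4: up by d1 = 4 → (171/2, -10)
  seg 5: down by d8 = 40 → (171/2, -50)
  seg 6: down by d1 = 4 → (171/2, -54)

d6 = 4
d7 = 19
d8 = 40
d9 = -163/2
d10 = 171/2
d11 = 533/5
d12 = 191/2
d13 = 18
endpoint = (171/2, -54)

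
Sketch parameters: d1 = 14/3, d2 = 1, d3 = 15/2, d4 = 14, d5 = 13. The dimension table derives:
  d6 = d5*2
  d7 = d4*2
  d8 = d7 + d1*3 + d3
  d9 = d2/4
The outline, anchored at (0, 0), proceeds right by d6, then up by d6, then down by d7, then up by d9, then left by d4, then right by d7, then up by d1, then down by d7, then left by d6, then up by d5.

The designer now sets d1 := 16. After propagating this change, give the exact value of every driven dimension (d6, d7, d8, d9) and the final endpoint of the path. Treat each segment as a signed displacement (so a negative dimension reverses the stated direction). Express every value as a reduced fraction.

Apply edit: d1 := 16
  d6 = d5*2 = 26
  d7 = d4*2 = 28
  d8 = d7 + d1*3 + d3 = 167/2
  d9 = d2/4 = 1/4
Walk from origin (0, 0):
  seg 1: right by d6 = 26 → (26, 0)
  seg 2: up by d6 = 26 → (26, 26)
  seg 3: down by d7 = 28 → (26, -2)
  seg 4: up by d9 = 1/4 → (26, -7/4)
  seg 5: left by d4 = 14 → (12, -7/4)
  seg 6: right by d7 = 28 → (40, -7/4)
  seg 7: up by d1 = 16 → (40, 57/4)
  seg 8: down by d7 = 28 → (40, -55/4)
  seg 9: left by d6 = 26 → (14, -55/4)
  seg 10: up by d5 = 13 → (14, -3/4)

d6 = 26
d7 = 28
d8 = 167/2
d9 = 1/4
endpoint = (14, -3/4)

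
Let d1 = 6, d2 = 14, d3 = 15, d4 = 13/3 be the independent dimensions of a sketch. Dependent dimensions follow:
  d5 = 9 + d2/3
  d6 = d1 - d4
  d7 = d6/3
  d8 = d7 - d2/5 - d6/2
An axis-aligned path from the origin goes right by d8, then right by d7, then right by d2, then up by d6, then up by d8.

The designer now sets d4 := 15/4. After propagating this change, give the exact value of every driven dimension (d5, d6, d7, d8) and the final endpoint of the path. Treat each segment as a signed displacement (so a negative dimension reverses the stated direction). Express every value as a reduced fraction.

d5 = 41/3
d6 = 9/4
d7 = 3/4
d8 = -127/40
endpoint = (463/40, -37/40)

Apply edit: d4 := 15/4
  d5 = 9 + d2/3 = 41/3
  d6 = d1 - d4 = 9/4
  d7 = d6/3 = 3/4
  d8 = d7 - d2/5 - d6/2 = -127/40
Walk from origin (0, 0):
  seg 1: right by d8 = -127/40 → (-127/40, 0)
  seg 2: right by d7 = 3/4 → (-97/40, 0)
  seg 3: right by d2 = 14 → (463/40, 0)
  seg 4: up by d6 = 9/4 → (463/40, 9/4)
  seg 5: up by d8 = -127/40 → (463/40, -37/40)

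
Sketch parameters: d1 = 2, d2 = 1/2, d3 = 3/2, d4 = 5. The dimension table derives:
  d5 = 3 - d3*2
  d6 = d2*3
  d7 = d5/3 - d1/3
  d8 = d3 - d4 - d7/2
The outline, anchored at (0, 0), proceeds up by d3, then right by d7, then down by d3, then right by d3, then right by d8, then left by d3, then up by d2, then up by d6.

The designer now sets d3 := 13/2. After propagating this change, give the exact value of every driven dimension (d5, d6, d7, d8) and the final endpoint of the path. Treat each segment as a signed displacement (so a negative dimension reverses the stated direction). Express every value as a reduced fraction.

Apply edit: d3 := 13/2
  d5 = 3 - d3*2 = -10
  d6 = d2*3 = 3/2
  d7 = d5/3 - d1/3 = -4
  d8 = d3 - d4 - d7/2 = 7/2
Walk from origin (0, 0):
  seg 1: up by d3 = 13/2 → (0, 13/2)
  seg 2: right by d7 = -4 → (-4, 13/2)
  seg 3: down by d3 = 13/2 → (-4, 0)
  seg 4: right by d3 = 13/2 → (5/2, 0)
  seg 5: right by d8 = 7/2 → (6, 0)
  seg 6: left by d3 = 13/2 → (-1/2, 0)
  seg 7: up by d2 = 1/2 → (-1/2, 1/2)
  seg 8: up by d6 = 3/2 → (-1/2, 2)

d5 = -10
d6 = 3/2
d7 = -4
d8 = 7/2
endpoint = (-1/2, 2)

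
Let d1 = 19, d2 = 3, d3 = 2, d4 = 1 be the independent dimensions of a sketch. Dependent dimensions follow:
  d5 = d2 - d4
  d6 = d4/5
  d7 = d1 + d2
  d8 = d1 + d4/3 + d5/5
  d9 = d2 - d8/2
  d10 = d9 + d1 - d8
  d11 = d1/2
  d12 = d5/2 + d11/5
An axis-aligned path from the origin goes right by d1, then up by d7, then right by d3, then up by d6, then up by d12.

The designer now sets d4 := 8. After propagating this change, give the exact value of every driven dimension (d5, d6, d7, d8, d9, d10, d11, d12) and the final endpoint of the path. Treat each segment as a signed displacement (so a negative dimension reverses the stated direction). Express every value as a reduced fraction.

d5 = -5
d6 = 8/5
d7 = 22
d8 = 62/3
d9 = -22/3
d10 = -9
d11 = 19/2
d12 = -3/5
endpoint = (21, 23)

Apply edit: d4 := 8
  d5 = d2 - d4 = -5
  d6 = d4/5 = 8/5
  d7 = d1 + d2 = 22
  d8 = d1 + d4/3 + d5/5 = 62/3
  d9 = d2 - d8/2 = -22/3
  d10 = d9 + d1 - d8 = -9
  d11 = d1/2 = 19/2
  d12 = d5/2 + d11/5 = -3/5
Walk from origin (0, 0):
  seg 1: right by d1 = 19 → (19, 0)
  seg 2: up by d7 = 22 → (19, 22)
  seg 3: right by d3 = 2 → (21, 22)
  seg 4: up by d6 = 8/5 → (21, 118/5)
  seg 5: up by d12 = -3/5 → (21, 23)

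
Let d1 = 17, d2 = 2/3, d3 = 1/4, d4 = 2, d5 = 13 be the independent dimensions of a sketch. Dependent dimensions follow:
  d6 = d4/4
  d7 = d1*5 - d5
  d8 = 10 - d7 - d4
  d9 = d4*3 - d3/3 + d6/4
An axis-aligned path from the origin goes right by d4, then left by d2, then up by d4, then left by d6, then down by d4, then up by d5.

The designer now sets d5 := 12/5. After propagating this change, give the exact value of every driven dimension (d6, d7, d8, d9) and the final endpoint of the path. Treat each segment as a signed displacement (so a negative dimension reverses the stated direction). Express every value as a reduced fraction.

d6 = 1/2
d7 = 413/5
d8 = -373/5
d9 = 145/24
endpoint = (5/6, 12/5)

Apply edit: d5 := 12/5
  d6 = d4/4 = 1/2
  d7 = d1*5 - d5 = 413/5
  d8 = 10 - d7 - d4 = -373/5
  d9 = d4*3 - d3/3 + d6/4 = 145/24
Walk from origin (0, 0):
  seg 1: right by d4 = 2 → (2, 0)
  seg 2: left by d2 = 2/3 → (4/3, 0)
  seg 3: up by d4 = 2 → (4/3, 2)
  seg 4: left by d6 = 1/2 → (5/6, 2)
  seg 5: down by d4 = 2 → (5/6, 0)
  seg 6: up by d5 = 12/5 → (5/6, 12/5)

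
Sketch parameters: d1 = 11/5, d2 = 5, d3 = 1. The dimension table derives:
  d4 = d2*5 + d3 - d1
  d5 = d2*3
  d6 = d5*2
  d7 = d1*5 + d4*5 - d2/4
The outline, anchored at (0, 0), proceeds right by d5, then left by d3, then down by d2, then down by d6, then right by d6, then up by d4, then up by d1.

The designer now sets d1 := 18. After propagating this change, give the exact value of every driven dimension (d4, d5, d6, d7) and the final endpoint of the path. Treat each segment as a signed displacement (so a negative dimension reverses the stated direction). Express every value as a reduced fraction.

d4 = 8
d5 = 15
d6 = 30
d7 = 515/4
endpoint = (44, -9)

Apply edit: d1 := 18
  d4 = d2*5 + d3 - d1 = 8
  d5 = d2*3 = 15
  d6 = d5*2 = 30
  d7 = d1*5 + d4*5 - d2/4 = 515/4
Walk from origin (0, 0):
  seg 1: right by d5 = 15 → (15, 0)
  seg 2: left by d3 = 1 → (14, 0)
  seg 3: down by d2 = 5 → (14, -5)
  seg 4: down by d6 = 30 → (14, -35)
  seg 5: right by d6 = 30 → (44, -35)
  seg 6: up by d4 = 8 → (44, -27)
  seg 7: up by d1 = 18 → (44, -9)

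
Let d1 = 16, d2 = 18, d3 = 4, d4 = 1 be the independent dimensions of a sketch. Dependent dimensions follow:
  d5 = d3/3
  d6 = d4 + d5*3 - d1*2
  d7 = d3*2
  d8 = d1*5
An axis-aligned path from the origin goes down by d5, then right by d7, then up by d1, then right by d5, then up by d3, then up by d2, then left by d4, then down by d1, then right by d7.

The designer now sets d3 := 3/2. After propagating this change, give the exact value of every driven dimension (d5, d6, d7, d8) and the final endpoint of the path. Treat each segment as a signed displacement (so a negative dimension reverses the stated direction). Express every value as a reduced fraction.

Apply edit: d3 := 3/2
  d5 = d3/3 = 1/2
  d6 = d4 + d5*3 - d1*2 = -59/2
  d7 = d3*2 = 3
  d8 = d1*5 = 80
Walk from origin (0, 0):
  seg 1: down by d5 = 1/2 → (0, -1/2)
  seg 2: right by d7 = 3 → (3, -1/2)
  seg 3: up by d1 = 16 → (3, 31/2)
  seg 4: right by d5 = 1/2 → (7/2, 31/2)
  seg 5: up by d3 = 3/2 → (7/2, 17)
  seg 6: up by d2 = 18 → (7/2, 35)
  seg 7: left by d4 = 1 → (5/2, 35)
  seg 8: down by d1 = 16 → (5/2, 19)
  seg 9: right by d7 = 3 → (11/2, 19)

d5 = 1/2
d6 = -59/2
d7 = 3
d8 = 80
endpoint = (11/2, 19)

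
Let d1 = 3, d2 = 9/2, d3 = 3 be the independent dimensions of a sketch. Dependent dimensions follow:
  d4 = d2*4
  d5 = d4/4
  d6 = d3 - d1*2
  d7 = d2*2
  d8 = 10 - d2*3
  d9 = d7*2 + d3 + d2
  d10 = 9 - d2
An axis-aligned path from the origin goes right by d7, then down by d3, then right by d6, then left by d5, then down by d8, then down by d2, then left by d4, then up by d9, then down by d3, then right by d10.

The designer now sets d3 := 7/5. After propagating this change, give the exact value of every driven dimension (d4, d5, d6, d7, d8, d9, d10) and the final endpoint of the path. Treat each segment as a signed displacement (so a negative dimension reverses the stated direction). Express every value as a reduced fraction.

d4 = 18
d5 = 9/2
d6 = -23/5
d7 = 9
d8 = -7/2
d9 = 239/10
d10 = 9/2
endpoint = (-68/5, 201/10)

Apply edit: d3 := 7/5
  d4 = d2*4 = 18
  d5 = d4/4 = 9/2
  d6 = d3 - d1*2 = -23/5
  d7 = d2*2 = 9
  d8 = 10 - d2*3 = -7/2
  d9 = d7*2 + d3 + d2 = 239/10
  d10 = 9 - d2 = 9/2
Walk from origin (0, 0):
  seg 1: right by d7 = 9 → (9, 0)
  seg 2: down by d3 = 7/5 → (9, -7/5)
  seg 3: right by d6 = -23/5 → (22/5, -7/5)
  seg 4: left by d5 = 9/2 → (-1/10, -7/5)
  seg 5: down by d8 = -7/2 → (-1/10, 21/10)
  seg 6: down by d2 = 9/2 → (-1/10, -12/5)
  seg 7: left by d4 = 18 → (-181/10, -12/5)
  seg 8: up by d9 = 239/10 → (-181/10, 43/2)
  seg 9: down by d3 = 7/5 → (-181/10, 201/10)
  seg 10: right by d10 = 9/2 → (-68/5, 201/10)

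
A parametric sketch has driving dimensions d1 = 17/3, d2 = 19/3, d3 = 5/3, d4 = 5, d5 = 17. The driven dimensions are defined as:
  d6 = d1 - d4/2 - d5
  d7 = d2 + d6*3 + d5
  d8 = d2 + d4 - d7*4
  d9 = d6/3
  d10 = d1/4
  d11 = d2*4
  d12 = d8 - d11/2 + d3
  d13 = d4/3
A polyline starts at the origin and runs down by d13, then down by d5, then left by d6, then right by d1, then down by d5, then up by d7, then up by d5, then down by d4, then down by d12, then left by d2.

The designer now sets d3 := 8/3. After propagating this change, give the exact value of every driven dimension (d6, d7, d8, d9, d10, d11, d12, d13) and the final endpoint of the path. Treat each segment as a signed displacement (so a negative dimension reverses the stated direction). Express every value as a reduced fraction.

Apply edit: d3 := 8/3
  d6 = d1 - d4/2 - d5 = -83/6
  d7 = d2 + d6*3 + d5 = -109/6
  d8 = d2 + d4 - d7*4 = 84
  d9 = d6/3 = -83/18
  d10 = d1/4 = 17/12
  d11 = d2*4 = 76/3
  d12 = d8 - d11/2 + d3 = 74
  d13 = d4/3 = 5/3
Walk from origin (0, 0):
  seg 1: down by d13 = 5/3 → (0, -5/3)
  seg 2: down by d5 = 17 → (0, -56/3)
  seg 3: left by d6 = -83/6 → (83/6, -56/3)
  seg 4: right by d1 = 17/3 → (39/2, -56/3)
  seg 5: down by d5 = 17 → (39/2, -107/3)
  seg 6: up by d7 = -109/6 → (39/2, -323/6)
  seg 7: up by d5 = 17 → (39/2, -221/6)
  seg 8: down by d4 = 5 → (39/2, -251/6)
  seg 9: down by d12 = 74 → (39/2, -695/6)
  seg 10: left by d2 = 19/3 → (79/6, -695/6)

d6 = -83/6
d7 = -109/6
d8 = 84
d9 = -83/18
d10 = 17/12
d11 = 76/3
d12 = 74
d13 = 5/3
endpoint = (79/6, -695/6)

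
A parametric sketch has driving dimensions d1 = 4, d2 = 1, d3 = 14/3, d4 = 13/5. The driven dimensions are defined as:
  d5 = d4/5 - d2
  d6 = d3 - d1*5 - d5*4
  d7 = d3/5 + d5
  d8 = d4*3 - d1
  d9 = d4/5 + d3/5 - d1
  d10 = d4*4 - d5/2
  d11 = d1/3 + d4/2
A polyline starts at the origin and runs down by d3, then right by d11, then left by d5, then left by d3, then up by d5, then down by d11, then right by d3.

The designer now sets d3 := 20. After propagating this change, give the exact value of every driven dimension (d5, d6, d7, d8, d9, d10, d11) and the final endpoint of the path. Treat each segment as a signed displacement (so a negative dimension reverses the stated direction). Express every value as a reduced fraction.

d5 = -12/25
d6 = 48/25
d7 = 88/25
d8 = 19/5
d9 = 13/25
d10 = 266/25
d11 = 79/30
endpoint = (467/150, -3467/150)

Apply edit: d3 := 20
  d5 = d4/5 - d2 = -12/25
  d6 = d3 - d1*5 - d5*4 = 48/25
  d7 = d3/5 + d5 = 88/25
  d8 = d4*3 - d1 = 19/5
  d9 = d4/5 + d3/5 - d1 = 13/25
  d10 = d4*4 - d5/2 = 266/25
  d11 = d1/3 + d4/2 = 79/30
Walk from origin (0, 0):
  seg 1: down by d3 = 20 → (0, -20)
  seg 2: right by d11 = 79/30 → (79/30, -20)
  seg 3: left by d5 = -12/25 → (467/150, -20)
  seg 4: left by d3 = 20 → (-2533/150, -20)
  seg 5: up by d5 = -12/25 → (-2533/150, -512/25)
  seg 6: down by d11 = 79/30 → (-2533/150, -3467/150)
  seg 7: right by d3 = 20 → (467/150, -3467/150)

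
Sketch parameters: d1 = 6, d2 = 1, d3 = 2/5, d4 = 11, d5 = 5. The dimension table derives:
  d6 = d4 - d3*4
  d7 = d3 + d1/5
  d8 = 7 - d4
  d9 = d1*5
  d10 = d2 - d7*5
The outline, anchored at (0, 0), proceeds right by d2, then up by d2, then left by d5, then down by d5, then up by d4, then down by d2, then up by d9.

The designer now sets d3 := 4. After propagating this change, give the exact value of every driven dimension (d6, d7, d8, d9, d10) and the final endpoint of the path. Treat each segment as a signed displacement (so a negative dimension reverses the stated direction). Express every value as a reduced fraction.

d6 = -5
d7 = 26/5
d8 = -4
d9 = 30
d10 = -25
endpoint = (-4, 36)

Apply edit: d3 := 4
  d6 = d4 - d3*4 = -5
  d7 = d3 + d1/5 = 26/5
  d8 = 7 - d4 = -4
  d9 = d1*5 = 30
  d10 = d2 - d7*5 = -25
Walk from origin (0, 0):
  seg 1: right by d2 = 1 → (1, 0)
  seg 2: up by d2 = 1 → (1, 1)
  seg 3: left by d5 = 5 → (-4, 1)
  seg 4: down by d5 = 5 → (-4, -4)
  seg 5: up by d4 = 11 → (-4, 7)
  seg 6: down by d2 = 1 → (-4, 6)
  seg 7: up by d9 = 30 → (-4, 36)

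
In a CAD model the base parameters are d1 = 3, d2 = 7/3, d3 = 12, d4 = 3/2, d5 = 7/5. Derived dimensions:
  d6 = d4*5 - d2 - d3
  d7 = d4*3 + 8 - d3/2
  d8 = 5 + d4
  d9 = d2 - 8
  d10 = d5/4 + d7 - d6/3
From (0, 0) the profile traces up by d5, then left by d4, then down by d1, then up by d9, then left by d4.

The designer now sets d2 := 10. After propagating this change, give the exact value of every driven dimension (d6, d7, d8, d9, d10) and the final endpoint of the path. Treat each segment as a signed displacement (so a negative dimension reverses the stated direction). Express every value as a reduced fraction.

Apply edit: d2 := 10
  d6 = d4*5 - d2 - d3 = -29/2
  d7 = d4*3 + 8 - d3/2 = 13/2
  d8 = 5 + d4 = 13/2
  d9 = d2 - 8 = 2
  d10 = d5/4 + d7 - d6/3 = 701/60
Walk from origin (0, 0):
  seg 1: up by d5 = 7/5 → (0, 7/5)
  seg 2: left by d4 = 3/2 → (-3/2, 7/5)
  seg 3: down by d1 = 3 → (-3/2, -8/5)
  seg 4: up by d9 = 2 → (-3/2, 2/5)
  seg 5: left by d4 = 3/2 → (-3, 2/5)

d6 = -29/2
d7 = 13/2
d8 = 13/2
d9 = 2
d10 = 701/60
endpoint = (-3, 2/5)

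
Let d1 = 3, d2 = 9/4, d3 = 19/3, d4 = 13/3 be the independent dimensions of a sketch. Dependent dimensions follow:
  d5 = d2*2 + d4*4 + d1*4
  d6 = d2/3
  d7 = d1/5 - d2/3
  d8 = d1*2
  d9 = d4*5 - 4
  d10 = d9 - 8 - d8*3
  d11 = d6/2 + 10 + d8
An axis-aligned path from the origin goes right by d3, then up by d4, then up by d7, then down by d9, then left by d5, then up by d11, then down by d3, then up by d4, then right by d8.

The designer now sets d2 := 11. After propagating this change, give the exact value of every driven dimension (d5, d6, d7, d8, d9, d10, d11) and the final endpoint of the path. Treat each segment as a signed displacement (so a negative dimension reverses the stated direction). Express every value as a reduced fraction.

d5 = 154/3
d6 = 11/3
d7 = -46/15
d8 = 6
d9 = 53/3
d10 = -25/3
d11 = 107/6
endpoint = (-39, -17/30)

Apply edit: d2 := 11
  d5 = d2*2 + d4*4 + d1*4 = 154/3
  d6 = d2/3 = 11/3
  d7 = d1/5 - d2/3 = -46/15
  d8 = d1*2 = 6
  d9 = d4*5 - 4 = 53/3
  d10 = d9 - 8 - d8*3 = -25/3
  d11 = d6/2 + 10 + d8 = 107/6
Walk from origin (0, 0):
  seg 1: right by d3 = 19/3 → (19/3, 0)
  seg 2: up by d4 = 13/3 → (19/3, 13/3)
  seg 3: up by d7 = -46/15 → (19/3, 19/15)
  seg 4: down by d9 = 53/3 → (19/3, -82/5)
  seg 5: left by d5 = 154/3 → (-45, -82/5)
  seg 6: up by d11 = 107/6 → (-45, 43/30)
  seg 7: down by d3 = 19/3 → (-45, -49/10)
  seg 8: up by d4 = 13/3 → (-45, -17/30)
  seg 9: right by d8 = 6 → (-39, -17/30)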